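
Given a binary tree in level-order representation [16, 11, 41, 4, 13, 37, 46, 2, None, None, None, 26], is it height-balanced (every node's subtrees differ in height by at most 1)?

Tree (level-order array): [16, 11, 41, 4, 13, 37, 46, 2, None, None, None, 26]
Definition: a tree is height-balanced if, at every node, |h(left) - h(right)| <= 1 (empty subtree has height -1).
Bottom-up per-node check:
  node 2: h_left=-1, h_right=-1, diff=0 [OK], height=0
  node 4: h_left=0, h_right=-1, diff=1 [OK], height=1
  node 13: h_left=-1, h_right=-1, diff=0 [OK], height=0
  node 11: h_left=1, h_right=0, diff=1 [OK], height=2
  node 26: h_left=-1, h_right=-1, diff=0 [OK], height=0
  node 37: h_left=0, h_right=-1, diff=1 [OK], height=1
  node 46: h_left=-1, h_right=-1, diff=0 [OK], height=0
  node 41: h_left=1, h_right=0, diff=1 [OK], height=2
  node 16: h_left=2, h_right=2, diff=0 [OK], height=3
All nodes satisfy the balance condition.
Result: Balanced


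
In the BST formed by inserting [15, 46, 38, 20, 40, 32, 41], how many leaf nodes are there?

Tree built from: [15, 46, 38, 20, 40, 32, 41]
Tree (level-order array): [15, None, 46, 38, None, 20, 40, None, 32, None, 41]
Rule: A leaf has 0 children.
Per-node child counts:
  node 15: 1 child(ren)
  node 46: 1 child(ren)
  node 38: 2 child(ren)
  node 20: 1 child(ren)
  node 32: 0 child(ren)
  node 40: 1 child(ren)
  node 41: 0 child(ren)
Matching nodes: [32, 41]
Count of leaf nodes: 2


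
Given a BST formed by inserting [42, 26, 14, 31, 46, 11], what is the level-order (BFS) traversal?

Tree insertion order: [42, 26, 14, 31, 46, 11]
Tree (level-order array): [42, 26, 46, 14, 31, None, None, 11]
BFS from the root, enqueuing left then right child of each popped node:
  queue [42] -> pop 42, enqueue [26, 46], visited so far: [42]
  queue [26, 46] -> pop 26, enqueue [14, 31], visited so far: [42, 26]
  queue [46, 14, 31] -> pop 46, enqueue [none], visited so far: [42, 26, 46]
  queue [14, 31] -> pop 14, enqueue [11], visited so far: [42, 26, 46, 14]
  queue [31, 11] -> pop 31, enqueue [none], visited so far: [42, 26, 46, 14, 31]
  queue [11] -> pop 11, enqueue [none], visited so far: [42, 26, 46, 14, 31, 11]
Result: [42, 26, 46, 14, 31, 11]


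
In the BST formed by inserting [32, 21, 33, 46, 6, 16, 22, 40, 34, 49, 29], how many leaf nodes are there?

Tree built from: [32, 21, 33, 46, 6, 16, 22, 40, 34, 49, 29]
Tree (level-order array): [32, 21, 33, 6, 22, None, 46, None, 16, None, 29, 40, 49, None, None, None, None, 34]
Rule: A leaf has 0 children.
Per-node child counts:
  node 32: 2 child(ren)
  node 21: 2 child(ren)
  node 6: 1 child(ren)
  node 16: 0 child(ren)
  node 22: 1 child(ren)
  node 29: 0 child(ren)
  node 33: 1 child(ren)
  node 46: 2 child(ren)
  node 40: 1 child(ren)
  node 34: 0 child(ren)
  node 49: 0 child(ren)
Matching nodes: [16, 29, 34, 49]
Count of leaf nodes: 4


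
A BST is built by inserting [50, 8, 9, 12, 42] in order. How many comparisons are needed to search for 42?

Search path for 42: 50 -> 8 -> 9 -> 12 -> 42
Found: True
Comparisons: 5


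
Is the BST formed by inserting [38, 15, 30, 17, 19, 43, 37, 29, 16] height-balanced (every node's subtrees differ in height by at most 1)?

Tree (level-order array): [38, 15, 43, None, 30, None, None, 17, 37, 16, 19, None, None, None, None, None, 29]
Definition: a tree is height-balanced if, at every node, |h(left) - h(right)| <= 1 (empty subtree has height -1).
Bottom-up per-node check:
  node 16: h_left=-1, h_right=-1, diff=0 [OK], height=0
  node 29: h_left=-1, h_right=-1, diff=0 [OK], height=0
  node 19: h_left=-1, h_right=0, diff=1 [OK], height=1
  node 17: h_left=0, h_right=1, diff=1 [OK], height=2
  node 37: h_left=-1, h_right=-1, diff=0 [OK], height=0
  node 30: h_left=2, h_right=0, diff=2 [FAIL (|2-0|=2 > 1)], height=3
  node 15: h_left=-1, h_right=3, diff=4 [FAIL (|-1-3|=4 > 1)], height=4
  node 43: h_left=-1, h_right=-1, diff=0 [OK], height=0
  node 38: h_left=4, h_right=0, diff=4 [FAIL (|4-0|=4 > 1)], height=5
Node 30 violates the condition: |2 - 0| = 2 > 1.
Result: Not balanced


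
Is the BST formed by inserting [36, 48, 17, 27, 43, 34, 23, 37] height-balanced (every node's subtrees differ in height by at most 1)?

Tree (level-order array): [36, 17, 48, None, 27, 43, None, 23, 34, 37]
Definition: a tree is height-balanced if, at every node, |h(left) - h(right)| <= 1 (empty subtree has height -1).
Bottom-up per-node check:
  node 23: h_left=-1, h_right=-1, diff=0 [OK], height=0
  node 34: h_left=-1, h_right=-1, diff=0 [OK], height=0
  node 27: h_left=0, h_right=0, diff=0 [OK], height=1
  node 17: h_left=-1, h_right=1, diff=2 [FAIL (|-1-1|=2 > 1)], height=2
  node 37: h_left=-1, h_right=-1, diff=0 [OK], height=0
  node 43: h_left=0, h_right=-1, diff=1 [OK], height=1
  node 48: h_left=1, h_right=-1, diff=2 [FAIL (|1--1|=2 > 1)], height=2
  node 36: h_left=2, h_right=2, diff=0 [OK], height=3
Node 17 violates the condition: |-1 - 1| = 2 > 1.
Result: Not balanced


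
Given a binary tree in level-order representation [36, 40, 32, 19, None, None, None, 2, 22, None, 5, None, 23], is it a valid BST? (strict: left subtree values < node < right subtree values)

Level-order array: [36, 40, 32, 19, None, None, None, 2, 22, None, 5, None, 23]
Validate using subtree bounds (lo, hi): at each node, require lo < value < hi,
then recurse left with hi=value and right with lo=value.
Preorder trace (stopping at first violation):
  at node 36 with bounds (-inf, +inf): OK
  at node 40 with bounds (-inf, 36): VIOLATION
Node 40 violates its bound: not (-inf < 40 < 36).
Result: Not a valid BST


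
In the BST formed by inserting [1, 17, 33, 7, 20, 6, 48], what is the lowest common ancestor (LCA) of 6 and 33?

Tree insertion order: [1, 17, 33, 7, 20, 6, 48]
Tree (level-order array): [1, None, 17, 7, 33, 6, None, 20, 48]
In a BST, the LCA of p=6, q=33 is the first node v on the
root-to-leaf path with p <= v <= q (go left if both < v, right if both > v).
Walk from root:
  at 1: both 6 and 33 > 1, go right
  at 17: 6 <= 17 <= 33, this is the LCA
LCA = 17


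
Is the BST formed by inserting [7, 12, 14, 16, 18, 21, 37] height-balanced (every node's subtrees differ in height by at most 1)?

Tree (level-order array): [7, None, 12, None, 14, None, 16, None, 18, None, 21, None, 37]
Definition: a tree is height-balanced if, at every node, |h(left) - h(right)| <= 1 (empty subtree has height -1).
Bottom-up per-node check:
  node 37: h_left=-1, h_right=-1, diff=0 [OK], height=0
  node 21: h_left=-1, h_right=0, diff=1 [OK], height=1
  node 18: h_left=-1, h_right=1, diff=2 [FAIL (|-1-1|=2 > 1)], height=2
  node 16: h_left=-1, h_right=2, diff=3 [FAIL (|-1-2|=3 > 1)], height=3
  node 14: h_left=-1, h_right=3, diff=4 [FAIL (|-1-3|=4 > 1)], height=4
  node 12: h_left=-1, h_right=4, diff=5 [FAIL (|-1-4|=5 > 1)], height=5
  node 7: h_left=-1, h_right=5, diff=6 [FAIL (|-1-5|=6 > 1)], height=6
Node 18 violates the condition: |-1 - 1| = 2 > 1.
Result: Not balanced


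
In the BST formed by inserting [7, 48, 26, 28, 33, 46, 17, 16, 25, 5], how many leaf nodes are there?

Tree built from: [7, 48, 26, 28, 33, 46, 17, 16, 25, 5]
Tree (level-order array): [7, 5, 48, None, None, 26, None, 17, 28, 16, 25, None, 33, None, None, None, None, None, 46]
Rule: A leaf has 0 children.
Per-node child counts:
  node 7: 2 child(ren)
  node 5: 0 child(ren)
  node 48: 1 child(ren)
  node 26: 2 child(ren)
  node 17: 2 child(ren)
  node 16: 0 child(ren)
  node 25: 0 child(ren)
  node 28: 1 child(ren)
  node 33: 1 child(ren)
  node 46: 0 child(ren)
Matching nodes: [5, 16, 25, 46]
Count of leaf nodes: 4


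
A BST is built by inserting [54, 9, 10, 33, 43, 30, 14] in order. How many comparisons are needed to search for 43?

Search path for 43: 54 -> 9 -> 10 -> 33 -> 43
Found: True
Comparisons: 5


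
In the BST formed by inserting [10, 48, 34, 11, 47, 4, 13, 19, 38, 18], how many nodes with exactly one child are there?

Tree built from: [10, 48, 34, 11, 47, 4, 13, 19, 38, 18]
Tree (level-order array): [10, 4, 48, None, None, 34, None, 11, 47, None, 13, 38, None, None, 19, None, None, 18]
Rule: These are nodes with exactly 1 non-null child.
Per-node child counts:
  node 10: 2 child(ren)
  node 4: 0 child(ren)
  node 48: 1 child(ren)
  node 34: 2 child(ren)
  node 11: 1 child(ren)
  node 13: 1 child(ren)
  node 19: 1 child(ren)
  node 18: 0 child(ren)
  node 47: 1 child(ren)
  node 38: 0 child(ren)
Matching nodes: [48, 11, 13, 19, 47]
Count of nodes with exactly one child: 5


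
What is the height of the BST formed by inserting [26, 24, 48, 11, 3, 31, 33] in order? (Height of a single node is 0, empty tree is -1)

Insertion order: [26, 24, 48, 11, 3, 31, 33]
Tree (level-order array): [26, 24, 48, 11, None, 31, None, 3, None, None, 33]
Compute height bottom-up (empty subtree = -1):
  height(3) = 1 + max(-1, -1) = 0
  height(11) = 1 + max(0, -1) = 1
  height(24) = 1 + max(1, -1) = 2
  height(33) = 1 + max(-1, -1) = 0
  height(31) = 1 + max(-1, 0) = 1
  height(48) = 1 + max(1, -1) = 2
  height(26) = 1 + max(2, 2) = 3
Height = 3


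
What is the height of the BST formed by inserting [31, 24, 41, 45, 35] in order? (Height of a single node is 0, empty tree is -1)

Insertion order: [31, 24, 41, 45, 35]
Tree (level-order array): [31, 24, 41, None, None, 35, 45]
Compute height bottom-up (empty subtree = -1):
  height(24) = 1 + max(-1, -1) = 0
  height(35) = 1 + max(-1, -1) = 0
  height(45) = 1 + max(-1, -1) = 0
  height(41) = 1 + max(0, 0) = 1
  height(31) = 1 + max(0, 1) = 2
Height = 2


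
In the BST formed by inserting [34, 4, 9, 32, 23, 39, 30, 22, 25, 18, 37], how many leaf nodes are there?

Tree built from: [34, 4, 9, 32, 23, 39, 30, 22, 25, 18, 37]
Tree (level-order array): [34, 4, 39, None, 9, 37, None, None, 32, None, None, 23, None, 22, 30, 18, None, 25]
Rule: A leaf has 0 children.
Per-node child counts:
  node 34: 2 child(ren)
  node 4: 1 child(ren)
  node 9: 1 child(ren)
  node 32: 1 child(ren)
  node 23: 2 child(ren)
  node 22: 1 child(ren)
  node 18: 0 child(ren)
  node 30: 1 child(ren)
  node 25: 0 child(ren)
  node 39: 1 child(ren)
  node 37: 0 child(ren)
Matching nodes: [18, 25, 37]
Count of leaf nodes: 3


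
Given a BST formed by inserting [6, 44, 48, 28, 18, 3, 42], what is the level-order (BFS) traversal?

Tree insertion order: [6, 44, 48, 28, 18, 3, 42]
Tree (level-order array): [6, 3, 44, None, None, 28, 48, 18, 42]
BFS from the root, enqueuing left then right child of each popped node:
  queue [6] -> pop 6, enqueue [3, 44], visited so far: [6]
  queue [3, 44] -> pop 3, enqueue [none], visited so far: [6, 3]
  queue [44] -> pop 44, enqueue [28, 48], visited so far: [6, 3, 44]
  queue [28, 48] -> pop 28, enqueue [18, 42], visited so far: [6, 3, 44, 28]
  queue [48, 18, 42] -> pop 48, enqueue [none], visited so far: [6, 3, 44, 28, 48]
  queue [18, 42] -> pop 18, enqueue [none], visited so far: [6, 3, 44, 28, 48, 18]
  queue [42] -> pop 42, enqueue [none], visited so far: [6, 3, 44, 28, 48, 18, 42]
Result: [6, 3, 44, 28, 48, 18, 42]


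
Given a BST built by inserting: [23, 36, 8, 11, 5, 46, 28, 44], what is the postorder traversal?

Tree insertion order: [23, 36, 8, 11, 5, 46, 28, 44]
Tree (level-order array): [23, 8, 36, 5, 11, 28, 46, None, None, None, None, None, None, 44]
Postorder traversal: [5, 11, 8, 28, 44, 46, 36, 23]


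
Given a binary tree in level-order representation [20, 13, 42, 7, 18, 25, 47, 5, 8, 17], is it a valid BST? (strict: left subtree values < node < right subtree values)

Level-order array: [20, 13, 42, 7, 18, 25, 47, 5, 8, 17]
Validate using subtree bounds (lo, hi): at each node, require lo < value < hi,
then recurse left with hi=value and right with lo=value.
Preorder trace (stopping at first violation):
  at node 20 with bounds (-inf, +inf): OK
  at node 13 with bounds (-inf, 20): OK
  at node 7 with bounds (-inf, 13): OK
  at node 5 with bounds (-inf, 7): OK
  at node 8 with bounds (7, 13): OK
  at node 18 with bounds (13, 20): OK
  at node 17 with bounds (13, 18): OK
  at node 42 with bounds (20, +inf): OK
  at node 25 with bounds (20, 42): OK
  at node 47 with bounds (42, +inf): OK
No violation found at any node.
Result: Valid BST


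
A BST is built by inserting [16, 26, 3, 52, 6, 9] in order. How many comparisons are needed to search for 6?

Search path for 6: 16 -> 3 -> 6
Found: True
Comparisons: 3


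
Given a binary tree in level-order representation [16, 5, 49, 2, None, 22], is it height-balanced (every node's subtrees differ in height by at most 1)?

Tree (level-order array): [16, 5, 49, 2, None, 22]
Definition: a tree is height-balanced if, at every node, |h(left) - h(right)| <= 1 (empty subtree has height -1).
Bottom-up per-node check:
  node 2: h_left=-1, h_right=-1, diff=0 [OK], height=0
  node 5: h_left=0, h_right=-1, diff=1 [OK], height=1
  node 22: h_left=-1, h_right=-1, diff=0 [OK], height=0
  node 49: h_left=0, h_right=-1, diff=1 [OK], height=1
  node 16: h_left=1, h_right=1, diff=0 [OK], height=2
All nodes satisfy the balance condition.
Result: Balanced


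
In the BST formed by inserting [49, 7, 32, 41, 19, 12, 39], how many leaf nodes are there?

Tree built from: [49, 7, 32, 41, 19, 12, 39]
Tree (level-order array): [49, 7, None, None, 32, 19, 41, 12, None, 39]
Rule: A leaf has 0 children.
Per-node child counts:
  node 49: 1 child(ren)
  node 7: 1 child(ren)
  node 32: 2 child(ren)
  node 19: 1 child(ren)
  node 12: 0 child(ren)
  node 41: 1 child(ren)
  node 39: 0 child(ren)
Matching nodes: [12, 39]
Count of leaf nodes: 2


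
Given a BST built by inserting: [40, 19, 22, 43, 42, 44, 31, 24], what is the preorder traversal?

Tree insertion order: [40, 19, 22, 43, 42, 44, 31, 24]
Tree (level-order array): [40, 19, 43, None, 22, 42, 44, None, 31, None, None, None, None, 24]
Preorder traversal: [40, 19, 22, 31, 24, 43, 42, 44]


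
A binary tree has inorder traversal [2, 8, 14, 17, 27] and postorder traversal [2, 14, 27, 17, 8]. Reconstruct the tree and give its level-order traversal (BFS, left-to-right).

Inorder:   [2, 8, 14, 17, 27]
Postorder: [2, 14, 27, 17, 8]
Algorithm: postorder visits root last, so walk postorder right-to-left;
each value is the root of the current inorder slice — split it at that
value, recurse on the right subtree first, then the left.
Recursive splits:
  root=8; inorder splits into left=[2], right=[14, 17, 27]
  root=17; inorder splits into left=[14], right=[27]
  root=27; inorder splits into left=[], right=[]
  root=14; inorder splits into left=[], right=[]
  root=2; inorder splits into left=[], right=[]
Reconstructed level-order: [8, 2, 17, 14, 27]


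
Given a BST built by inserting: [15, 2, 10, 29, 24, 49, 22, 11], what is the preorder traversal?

Tree insertion order: [15, 2, 10, 29, 24, 49, 22, 11]
Tree (level-order array): [15, 2, 29, None, 10, 24, 49, None, 11, 22]
Preorder traversal: [15, 2, 10, 11, 29, 24, 22, 49]


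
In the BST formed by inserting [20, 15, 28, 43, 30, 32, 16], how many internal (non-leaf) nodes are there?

Tree built from: [20, 15, 28, 43, 30, 32, 16]
Tree (level-order array): [20, 15, 28, None, 16, None, 43, None, None, 30, None, None, 32]
Rule: An internal node has at least one child.
Per-node child counts:
  node 20: 2 child(ren)
  node 15: 1 child(ren)
  node 16: 0 child(ren)
  node 28: 1 child(ren)
  node 43: 1 child(ren)
  node 30: 1 child(ren)
  node 32: 0 child(ren)
Matching nodes: [20, 15, 28, 43, 30]
Count of internal (non-leaf) nodes: 5


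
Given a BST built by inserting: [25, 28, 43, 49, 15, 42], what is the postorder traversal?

Tree insertion order: [25, 28, 43, 49, 15, 42]
Tree (level-order array): [25, 15, 28, None, None, None, 43, 42, 49]
Postorder traversal: [15, 42, 49, 43, 28, 25]


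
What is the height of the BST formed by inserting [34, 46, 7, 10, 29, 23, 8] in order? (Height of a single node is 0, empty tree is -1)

Insertion order: [34, 46, 7, 10, 29, 23, 8]
Tree (level-order array): [34, 7, 46, None, 10, None, None, 8, 29, None, None, 23]
Compute height bottom-up (empty subtree = -1):
  height(8) = 1 + max(-1, -1) = 0
  height(23) = 1 + max(-1, -1) = 0
  height(29) = 1 + max(0, -1) = 1
  height(10) = 1 + max(0, 1) = 2
  height(7) = 1 + max(-1, 2) = 3
  height(46) = 1 + max(-1, -1) = 0
  height(34) = 1 + max(3, 0) = 4
Height = 4


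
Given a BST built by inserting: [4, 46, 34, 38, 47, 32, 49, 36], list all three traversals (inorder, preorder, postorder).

Tree insertion order: [4, 46, 34, 38, 47, 32, 49, 36]
Tree (level-order array): [4, None, 46, 34, 47, 32, 38, None, 49, None, None, 36]
Inorder (L, root, R): [4, 32, 34, 36, 38, 46, 47, 49]
Preorder (root, L, R): [4, 46, 34, 32, 38, 36, 47, 49]
Postorder (L, R, root): [32, 36, 38, 34, 49, 47, 46, 4]


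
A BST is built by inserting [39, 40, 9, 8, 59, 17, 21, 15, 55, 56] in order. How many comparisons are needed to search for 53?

Search path for 53: 39 -> 40 -> 59 -> 55
Found: False
Comparisons: 4


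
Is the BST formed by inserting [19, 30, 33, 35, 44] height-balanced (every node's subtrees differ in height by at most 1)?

Tree (level-order array): [19, None, 30, None, 33, None, 35, None, 44]
Definition: a tree is height-balanced if, at every node, |h(left) - h(right)| <= 1 (empty subtree has height -1).
Bottom-up per-node check:
  node 44: h_left=-1, h_right=-1, diff=0 [OK], height=0
  node 35: h_left=-1, h_right=0, diff=1 [OK], height=1
  node 33: h_left=-1, h_right=1, diff=2 [FAIL (|-1-1|=2 > 1)], height=2
  node 30: h_left=-1, h_right=2, diff=3 [FAIL (|-1-2|=3 > 1)], height=3
  node 19: h_left=-1, h_right=3, diff=4 [FAIL (|-1-3|=4 > 1)], height=4
Node 33 violates the condition: |-1 - 1| = 2 > 1.
Result: Not balanced


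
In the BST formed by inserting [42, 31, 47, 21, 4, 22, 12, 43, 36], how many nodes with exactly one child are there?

Tree built from: [42, 31, 47, 21, 4, 22, 12, 43, 36]
Tree (level-order array): [42, 31, 47, 21, 36, 43, None, 4, 22, None, None, None, None, None, 12]
Rule: These are nodes with exactly 1 non-null child.
Per-node child counts:
  node 42: 2 child(ren)
  node 31: 2 child(ren)
  node 21: 2 child(ren)
  node 4: 1 child(ren)
  node 12: 0 child(ren)
  node 22: 0 child(ren)
  node 36: 0 child(ren)
  node 47: 1 child(ren)
  node 43: 0 child(ren)
Matching nodes: [4, 47]
Count of nodes with exactly one child: 2


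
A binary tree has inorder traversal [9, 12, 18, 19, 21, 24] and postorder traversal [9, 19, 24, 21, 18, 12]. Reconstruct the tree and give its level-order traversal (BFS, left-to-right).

Inorder:   [9, 12, 18, 19, 21, 24]
Postorder: [9, 19, 24, 21, 18, 12]
Algorithm: postorder visits root last, so walk postorder right-to-left;
each value is the root of the current inorder slice — split it at that
value, recurse on the right subtree first, then the left.
Recursive splits:
  root=12; inorder splits into left=[9], right=[18, 19, 21, 24]
  root=18; inorder splits into left=[], right=[19, 21, 24]
  root=21; inorder splits into left=[19], right=[24]
  root=24; inorder splits into left=[], right=[]
  root=19; inorder splits into left=[], right=[]
  root=9; inorder splits into left=[], right=[]
Reconstructed level-order: [12, 9, 18, 21, 19, 24]


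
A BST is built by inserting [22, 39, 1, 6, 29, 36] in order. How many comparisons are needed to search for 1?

Search path for 1: 22 -> 1
Found: True
Comparisons: 2


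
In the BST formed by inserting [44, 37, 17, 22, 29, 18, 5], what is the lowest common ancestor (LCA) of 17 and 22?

Tree insertion order: [44, 37, 17, 22, 29, 18, 5]
Tree (level-order array): [44, 37, None, 17, None, 5, 22, None, None, 18, 29]
In a BST, the LCA of p=17, q=22 is the first node v on the
root-to-leaf path with p <= v <= q (go left if both < v, right if both > v).
Walk from root:
  at 44: both 17 and 22 < 44, go left
  at 37: both 17 and 22 < 37, go left
  at 17: 17 <= 17 <= 22, this is the LCA
LCA = 17


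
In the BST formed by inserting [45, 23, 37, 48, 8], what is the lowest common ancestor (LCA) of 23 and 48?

Tree insertion order: [45, 23, 37, 48, 8]
Tree (level-order array): [45, 23, 48, 8, 37]
In a BST, the LCA of p=23, q=48 is the first node v on the
root-to-leaf path with p <= v <= q (go left if both < v, right if both > v).
Walk from root:
  at 45: 23 <= 45 <= 48, this is the LCA
LCA = 45


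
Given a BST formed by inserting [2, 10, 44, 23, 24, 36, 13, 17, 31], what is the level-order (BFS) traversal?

Tree insertion order: [2, 10, 44, 23, 24, 36, 13, 17, 31]
Tree (level-order array): [2, None, 10, None, 44, 23, None, 13, 24, None, 17, None, 36, None, None, 31]
BFS from the root, enqueuing left then right child of each popped node:
  queue [2] -> pop 2, enqueue [10], visited so far: [2]
  queue [10] -> pop 10, enqueue [44], visited so far: [2, 10]
  queue [44] -> pop 44, enqueue [23], visited so far: [2, 10, 44]
  queue [23] -> pop 23, enqueue [13, 24], visited so far: [2, 10, 44, 23]
  queue [13, 24] -> pop 13, enqueue [17], visited so far: [2, 10, 44, 23, 13]
  queue [24, 17] -> pop 24, enqueue [36], visited so far: [2, 10, 44, 23, 13, 24]
  queue [17, 36] -> pop 17, enqueue [none], visited so far: [2, 10, 44, 23, 13, 24, 17]
  queue [36] -> pop 36, enqueue [31], visited so far: [2, 10, 44, 23, 13, 24, 17, 36]
  queue [31] -> pop 31, enqueue [none], visited so far: [2, 10, 44, 23, 13, 24, 17, 36, 31]
Result: [2, 10, 44, 23, 13, 24, 17, 36, 31]


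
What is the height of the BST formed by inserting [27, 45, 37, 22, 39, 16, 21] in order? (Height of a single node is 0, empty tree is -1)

Insertion order: [27, 45, 37, 22, 39, 16, 21]
Tree (level-order array): [27, 22, 45, 16, None, 37, None, None, 21, None, 39]
Compute height bottom-up (empty subtree = -1):
  height(21) = 1 + max(-1, -1) = 0
  height(16) = 1 + max(-1, 0) = 1
  height(22) = 1 + max(1, -1) = 2
  height(39) = 1 + max(-1, -1) = 0
  height(37) = 1 + max(-1, 0) = 1
  height(45) = 1 + max(1, -1) = 2
  height(27) = 1 + max(2, 2) = 3
Height = 3


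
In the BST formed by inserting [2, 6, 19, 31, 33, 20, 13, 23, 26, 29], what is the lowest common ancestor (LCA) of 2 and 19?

Tree insertion order: [2, 6, 19, 31, 33, 20, 13, 23, 26, 29]
Tree (level-order array): [2, None, 6, None, 19, 13, 31, None, None, 20, 33, None, 23, None, None, None, 26, None, 29]
In a BST, the LCA of p=2, q=19 is the first node v on the
root-to-leaf path with p <= v <= q (go left if both < v, right if both > v).
Walk from root:
  at 2: 2 <= 2 <= 19, this is the LCA
LCA = 2


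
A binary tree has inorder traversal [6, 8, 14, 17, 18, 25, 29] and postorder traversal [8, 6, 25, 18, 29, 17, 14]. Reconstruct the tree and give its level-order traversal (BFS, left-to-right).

Inorder:   [6, 8, 14, 17, 18, 25, 29]
Postorder: [8, 6, 25, 18, 29, 17, 14]
Algorithm: postorder visits root last, so walk postorder right-to-left;
each value is the root of the current inorder slice — split it at that
value, recurse on the right subtree first, then the left.
Recursive splits:
  root=14; inorder splits into left=[6, 8], right=[17, 18, 25, 29]
  root=17; inorder splits into left=[], right=[18, 25, 29]
  root=29; inorder splits into left=[18, 25], right=[]
  root=18; inorder splits into left=[], right=[25]
  root=25; inorder splits into left=[], right=[]
  root=6; inorder splits into left=[], right=[8]
  root=8; inorder splits into left=[], right=[]
Reconstructed level-order: [14, 6, 17, 8, 29, 18, 25]


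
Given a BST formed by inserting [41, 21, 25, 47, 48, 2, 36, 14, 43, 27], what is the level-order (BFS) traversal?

Tree insertion order: [41, 21, 25, 47, 48, 2, 36, 14, 43, 27]
Tree (level-order array): [41, 21, 47, 2, 25, 43, 48, None, 14, None, 36, None, None, None, None, None, None, 27]
BFS from the root, enqueuing left then right child of each popped node:
  queue [41] -> pop 41, enqueue [21, 47], visited so far: [41]
  queue [21, 47] -> pop 21, enqueue [2, 25], visited so far: [41, 21]
  queue [47, 2, 25] -> pop 47, enqueue [43, 48], visited so far: [41, 21, 47]
  queue [2, 25, 43, 48] -> pop 2, enqueue [14], visited so far: [41, 21, 47, 2]
  queue [25, 43, 48, 14] -> pop 25, enqueue [36], visited so far: [41, 21, 47, 2, 25]
  queue [43, 48, 14, 36] -> pop 43, enqueue [none], visited so far: [41, 21, 47, 2, 25, 43]
  queue [48, 14, 36] -> pop 48, enqueue [none], visited so far: [41, 21, 47, 2, 25, 43, 48]
  queue [14, 36] -> pop 14, enqueue [none], visited so far: [41, 21, 47, 2, 25, 43, 48, 14]
  queue [36] -> pop 36, enqueue [27], visited so far: [41, 21, 47, 2, 25, 43, 48, 14, 36]
  queue [27] -> pop 27, enqueue [none], visited so far: [41, 21, 47, 2, 25, 43, 48, 14, 36, 27]
Result: [41, 21, 47, 2, 25, 43, 48, 14, 36, 27]


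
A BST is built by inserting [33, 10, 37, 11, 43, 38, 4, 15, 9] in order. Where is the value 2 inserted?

Starting tree (level order): [33, 10, 37, 4, 11, None, 43, None, 9, None, 15, 38]
Insertion path: 33 -> 10 -> 4
Result: insert 2 as left child of 4
Final tree (level order): [33, 10, 37, 4, 11, None, 43, 2, 9, None, 15, 38]


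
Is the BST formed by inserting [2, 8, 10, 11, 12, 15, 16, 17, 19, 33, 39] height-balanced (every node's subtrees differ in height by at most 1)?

Tree (level-order array): [2, None, 8, None, 10, None, 11, None, 12, None, 15, None, 16, None, 17, None, 19, None, 33, None, 39]
Definition: a tree is height-balanced if, at every node, |h(left) - h(right)| <= 1 (empty subtree has height -1).
Bottom-up per-node check:
  node 39: h_left=-1, h_right=-1, diff=0 [OK], height=0
  node 33: h_left=-1, h_right=0, diff=1 [OK], height=1
  node 19: h_left=-1, h_right=1, diff=2 [FAIL (|-1-1|=2 > 1)], height=2
  node 17: h_left=-1, h_right=2, diff=3 [FAIL (|-1-2|=3 > 1)], height=3
  node 16: h_left=-1, h_right=3, diff=4 [FAIL (|-1-3|=4 > 1)], height=4
  node 15: h_left=-1, h_right=4, diff=5 [FAIL (|-1-4|=5 > 1)], height=5
  node 12: h_left=-1, h_right=5, diff=6 [FAIL (|-1-5|=6 > 1)], height=6
  node 11: h_left=-1, h_right=6, diff=7 [FAIL (|-1-6|=7 > 1)], height=7
  node 10: h_left=-1, h_right=7, diff=8 [FAIL (|-1-7|=8 > 1)], height=8
  node 8: h_left=-1, h_right=8, diff=9 [FAIL (|-1-8|=9 > 1)], height=9
  node 2: h_left=-1, h_right=9, diff=10 [FAIL (|-1-9|=10 > 1)], height=10
Node 19 violates the condition: |-1 - 1| = 2 > 1.
Result: Not balanced


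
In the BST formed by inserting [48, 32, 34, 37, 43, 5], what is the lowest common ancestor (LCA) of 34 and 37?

Tree insertion order: [48, 32, 34, 37, 43, 5]
Tree (level-order array): [48, 32, None, 5, 34, None, None, None, 37, None, 43]
In a BST, the LCA of p=34, q=37 is the first node v on the
root-to-leaf path with p <= v <= q (go left if both < v, right if both > v).
Walk from root:
  at 48: both 34 and 37 < 48, go left
  at 32: both 34 and 37 > 32, go right
  at 34: 34 <= 34 <= 37, this is the LCA
LCA = 34


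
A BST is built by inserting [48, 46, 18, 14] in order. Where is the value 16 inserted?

Starting tree (level order): [48, 46, None, 18, None, 14]
Insertion path: 48 -> 46 -> 18 -> 14
Result: insert 16 as right child of 14
Final tree (level order): [48, 46, None, 18, None, 14, None, None, 16]


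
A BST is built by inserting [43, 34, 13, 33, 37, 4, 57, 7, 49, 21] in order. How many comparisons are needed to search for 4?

Search path for 4: 43 -> 34 -> 13 -> 4
Found: True
Comparisons: 4


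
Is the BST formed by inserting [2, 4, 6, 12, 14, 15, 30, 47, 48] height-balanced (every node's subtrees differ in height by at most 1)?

Tree (level-order array): [2, None, 4, None, 6, None, 12, None, 14, None, 15, None, 30, None, 47, None, 48]
Definition: a tree is height-balanced if, at every node, |h(left) - h(right)| <= 1 (empty subtree has height -1).
Bottom-up per-node check:
  node 48: h_left=-1, h_right=-1, diff=0 [OK], height=0
  node 47: h_left=-1, h_right=0, diff=1 [OK], height=1
  node 30: h_left=-1, h_right=1, diff=2 [FAIL (|-1-1|=2 > 1)], height=2
  node 15: h_left=-1, h_right=2, diff=3 [FAIL (|-1-2|=3 > 1)], height=3
  node 14: h_left=-1, h_right=3, diff=4 [FAIL (|-1-3|=4 > 1)], height=4
  node 12: h_left=-1, h_right=4, diff=5 [FAIL (|-1-4|=5 > 1)], height=5
  node 6: h_left=-1, h_right=5, diff=6 [FAIL (|-1-5|=6 > 1)], height=6
  node 4: h_left=-1, h_right=6, diff=7 [FAIL (|-1-6|=7 > 1)], height=7
  node 2: h_left=-1, h_right=7, diff=8 [FAIL (|-1-7|=8 > 1)], height=8
Node 30 violates the condition: |-1 - 1| = 2 > 1.
Result: Not balanced


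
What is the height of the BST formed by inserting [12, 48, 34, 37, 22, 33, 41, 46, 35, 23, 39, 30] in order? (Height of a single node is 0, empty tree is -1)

Insertion order: [12, 48, 34, 37, 22, 33, 41, 46, 35, 23, 39, 30]
Tree (level-order array): [12, None, 48, 34, None, 22, 37, None, 33, 35, 41, 23, None, None, None, 39, 46, None, 30]
Compute height bottom-up (empty subtree = -1):
  height(30) = 1 + max(-1, -1) = 0
  height(23) = 1 + max(-1, 0) = 1
  height(33) = 1 + max(1, -1) = 2
  height(22) = 1 + max(-1, 2) = 3
  height(35) = 1 + max(-1, -1) = 0
  height(39) = 1 + max(-1, -1) = 0
  height(46) = 1 + max(-1, -1) = 0
  height(41) = 1 + max(0, 0) = 1
  height(37) = 1 + max(0, 1) = 2
  height(34) = 1 + max(3, 2) = 4
  height(48) = 1 + max(4, -1) = 5
  height(12) = 1 + max(-1, 5) = 6
Height = 6


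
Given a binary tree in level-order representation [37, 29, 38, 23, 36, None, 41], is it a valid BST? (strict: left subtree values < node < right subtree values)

Level-order array: [37, 29, 38, 23, 36, None, 41]
Validate using subtree bounds (lo, hi): at each node, require lo < value < hi,
then recurse left with hi=value and right with lo=value.
Preorder trace (stopping at first violation):
  at node 37 with bounds (-inf, +inf): OK
  at node 29 with bounds (-inf, 37): OK
  at node 23 with bounds (-inf, 29): OK
  at node 36 with bounds (29, 37): OK
  at node 38 with bounds (37, +inf): OK
  at node 41 with bounds (38, +inf): OK
No violation found at any node.
Result: Valid BST


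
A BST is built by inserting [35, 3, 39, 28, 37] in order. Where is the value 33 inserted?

Starting tree (level order): [35, 3, 39, None, 28, 37]
Insertion path: 35 -> 3 -> 28
Result: insert 33 as right child of 28
Final tree (level order): [35, 3, 39, None, 28, 37, None, None, 33]


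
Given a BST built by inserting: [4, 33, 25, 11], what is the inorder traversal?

Tree insertion order: [4, 33, 25, 11]
Tree (level-order array): [4, None, 33, 25, None, 11]
Inorder traversal: [4, 11, 25, 33]


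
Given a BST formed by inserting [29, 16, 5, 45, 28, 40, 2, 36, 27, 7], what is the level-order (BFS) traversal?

Tree insertion order: [29, 16, 5, 45, 28, 40, 2, 36, 27, 7]
Tree (level-order array): [29, 16, 45, 5, 28, 40, None, 2, 7, 27, None, 36]
BFS from the root, enqueuing left then right child of each popped node:
  queue [29] -> pop 29, enqueue [16, 45], visited so far: [29]
  queue [16, 45] -> pop 16, enqueue [5, 28], visited so far: [29, 16]
  queue [45, 5, 28] -> pop 45, enqueue [40], visited so far: [29, 16, 45]
  queue [5, 28, 40] -> pop 5, enqueue [2, 7], visited so far: [29, 16, 45, 5]
  queue [28, 40, 2, 7] -> pop 28, enqueue [27], visited so far: [29, 16, 45, 5, 28]
  queue [40, 2, 7, 27] -> pop 40, enqueue [36], visited so far: [29, 16, 45, 5, 28, 40]
  queue [2, 7, 27, 36] -> pop 2, enqueue [none], visited so far: [29, 16, 45, 5, 28, 40, 2]
  queue [7, 27, 36] -> pop 7, enqueue [none], visited so far: [29, 16, 45, 5, 28, 40, 2, 7]
  queue [27, 36] -> pop 27, enqueue [none], visited so far: [29, 16, 45, 5, 28, 40, 2, 7, 27]
  queue [36] -> pop 36, enqueue [none], visited so far: [29, 16, 45, 5, 28, 40, 2, 7, 27, 36]
Result: [29, 16, 45, 5, 28, 40, 2, 7, 27, 36]


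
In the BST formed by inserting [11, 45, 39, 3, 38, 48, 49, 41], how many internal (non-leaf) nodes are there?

Tree built from: [11, 45, 39, 3, 38, 48, 49, 41]
Tree (level-order array): [11, 3, 45, None, None, 39, 48, 38, 41, None, 49]
Rule: An internal node has at least one child.
Per-node child counts:
  node 11: 2 child(ren)
  node 3: 0 child(ren)
  node 45: 2 child(ren)
  node 39: 2 child(ren)
  node 38: 0 child(ren)
  node 41: 0 child(ren)
  node 48: 1 child(ren)
  node 49: 0 child(ren)
Matching nodes: [11, 45, 39, 48]
Count of internal (non-leaf) nodes: 4


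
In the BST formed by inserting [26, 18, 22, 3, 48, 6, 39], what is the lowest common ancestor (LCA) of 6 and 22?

Tree insertion order: [26, 18, 22, 3, 48, 6, 39]
Tree (level-order array): [26, 18, 48, 3, 22, 39, None, None, 6]
In a BST, the LCA of p=6, q=22 is the first node v on the
root-to-leaf path with p <= v <= q (go left if both < v, right if both > v).
Walk from root:
  at 26: both 6 and 22 < 26, go left
  at 18: 6 <= 18 <= 22, this is the LCA
LCA = 18


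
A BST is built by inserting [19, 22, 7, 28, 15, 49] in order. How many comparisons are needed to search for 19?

Search path for 19: 19
Found: True
Comparisons: 1


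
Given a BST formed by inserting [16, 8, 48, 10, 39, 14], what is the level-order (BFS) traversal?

Tree insertion order: [16, 8, 48, 10, 39, 14]
Tree (level-order array): [16, 8, 48, None, 10, 39, None, None, 14]
BFS from the root, enqueuing left then right child of each popped node:
  queue [16] -> pop 16, enqueue [8, 48], visited so far: [16]
  queue [8, 48] -> pop 8, enqueue [10], visited so far: [16, 8]
  queue [48, 10] -> pop 48, enqueue [39], visited so far: [16, 8, 48]
  queue [10, 39] -> pop 10, enqueue [14], visited so far: [16, 8, 48, 10]
  queue [39, 14] -> pop 39, enqueue [none], visited so far: [16, 8, 48, 10, 39]
  queue [14] -> pop 14, enqueue [none], visited so far: [16, 8, 48, 10, 39, 14]
Result: [16, 8, 48, 10, 39, 14]


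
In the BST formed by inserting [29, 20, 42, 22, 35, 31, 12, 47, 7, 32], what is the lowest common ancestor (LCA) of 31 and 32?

Tree insertion order: [29, 20, 42, 22, 35, 31, 12, 47, 7, 32]
Tree (level-order array): [29, 20, 42, 12, 22, 35, 47, 7, None, None, None, 31, None, None, None, None, None, None, 32]
In a BST, the LCA of p=31, q=32 is the first node v on the
root-to-leaf path with p <= v <= q (go left if both < v, right if both > v).
Walk from root:
  at 29: both 31 and 32 > 29, go right
  at 42: both 31 and 32 < 42, go left
  at 35: both 31 and 32 < 35, go left
  at 31: 31 <= 31 <= 32, this is the LCA
LCA = 31


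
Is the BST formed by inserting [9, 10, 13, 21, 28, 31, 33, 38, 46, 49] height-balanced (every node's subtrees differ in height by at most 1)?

Tree (level-order array): [9, None, 10, None, 13, None, 21, None, 28, None, 31, None, 33, None, 38, None, 46, None, 49]
Definition: a tree is height-balanced if, at every node, |h(left) - h(right)| <= 1 (empty subtree has height -1).
Bottom-up per-node check:
  node 49: h_left=-1, h_right=-1, diff=0 [OK], height=0
  node 46: h_left=-1, h_right=0, diff=1 [OK], height=1
  node 38: h_left=-1, h_right=1, diff=2 [FAIL (|-1-1|=2 > 1)], height=2
  node 33: h_left=-1, h_right=2, diff=3 [FAIL (|-1-2|=3 > 1)], height=3
  node 31: h_left=-1, h_right=3, diff=4 [FAIL (|-1-3|=4 > 1)], height=4
  node 28: h_left=-1, h_right=4, diff=5 [FAIL (|-1-4|=5 > 1)], height=5
  node 21: h_left=-1, h_right=5, diff=6 [FAIL (|-1-5|=6 > 1)], height=6
  node 13: h_left=-1, h_right=6, diff=7 [FAIL (|-1-6|=7 > 1)], height=7
  node 10: h_left=-1, h_right=7, diff=8 [FAIL (|-1-7|=8 > 1)], height=8
  node 9: h_left=-1, h_right=8, diff=9 [FAIL (|-1-8|=9 > 1)], height=9
Node 38 violates the condition: |-1 - 1| = 2 > 1.
Result: Not balanced


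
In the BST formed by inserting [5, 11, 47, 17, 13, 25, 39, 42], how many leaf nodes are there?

Tree built from: [5, 11, 47, 17, 13, 25, 39, 42]
Tree (level-order array): [5, None, 11, None, 47, 17, None, 13, 25, None, None, None, 39, None, 42]
Rule: A leaf has 0 children.
Per-node child counts:
  node 5: 1 child(ren)
  node 11: 1 child(ren)
  node 47: 1 child(ren)
  node 17: 2 child(ren)
  node 13: 0 child(ren)
  node 25: 1 child(ren)
  node 39: 1 child(ren)
  node 42: 0 child(ren)
Matching nodes: [13, 42]
Count of leaf nodes: 2


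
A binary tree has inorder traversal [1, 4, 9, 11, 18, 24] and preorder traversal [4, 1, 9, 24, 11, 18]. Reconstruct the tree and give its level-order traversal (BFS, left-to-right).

Inorder:  [1, 4, 9, 11, 18, 24]
Preorder: [4, 1, 9, 24, 11, 18]
Algorithm: preorder visits root first, so consume preorder in order;
for each root, split the current inorder slice at that value into
left-subtree inorder and right-subtree inorder, then recurse.
Recursive splits:
  root=4; inorder splits into left=[1], right=[9, 11, 18, 24]
  root=1; inorder splits into left=[], right=[]
  root=9; inorder splits into left=[], right=[11, 18, 24]
  root=24; inorder splits into left=[11, 18], right=[]
  root=11; inorder splits into left=[], right=[18]
  root=18; inorder splits into left=[], right=[]
Reconstructed level-order: [4, 1, 9, 24, 11, 18]


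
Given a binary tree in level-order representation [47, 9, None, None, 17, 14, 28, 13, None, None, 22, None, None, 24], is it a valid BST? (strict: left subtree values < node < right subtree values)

Level-order array: [47, 9, None, None, 17, 14, 28, 13, None, None, 22, None, None, 24]
Validate using subtree bounds (lo, hi): at each node, require lo < value < hi,
then recurse left with hi=value and right with lo=value.
Preorder trace (stopping at first violation):
  at node 47 with bounds (-inf, +inf): OK
  at node 9 with bounds (-inf, 47): OK
  at node 17 with bounds (9, 47): OK
  at node 14 with bounds (9, 17): OK
  at node 13 with bounds (9, 14): OK
  at node 28 with bounds (17, 47): OK
  at node 22 with bounds (28, 47): VIOLATION
Node 22 violates its bound: not (28 < 22 < 47).
Result: Not a valid BST


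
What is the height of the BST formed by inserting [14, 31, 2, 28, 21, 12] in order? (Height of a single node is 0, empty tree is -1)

Insertion order: [14, 31, 2, 28, 21, 12]
Tree (level-order array): [14, 2, 31, None, 12, 28, None, None, None, 21]
Compute height bottom-up (empty subtree = -1):
  height(12) = 1 + max(-1, -1) = 0
  height(2) = 1 + max(-1, 0) = 1
  height(21) = 1 + max(-1, -1) = 0
  height(28) = 1 + max(0, -1) = 1
  height(31) = 1 + max(1, -1) = 2
  height(14) = 1 + max(1, 2) = 3
Height = 3


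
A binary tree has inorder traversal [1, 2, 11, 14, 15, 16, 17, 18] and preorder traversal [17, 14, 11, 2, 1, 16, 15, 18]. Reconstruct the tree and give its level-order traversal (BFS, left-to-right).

Inorder:  [1, 2, 11, 14, 15, 16, 17, 18]
Preorder: [17, 14, 11, 2, 1, 16, 15, 18]
Algorithm: preorder visits root first, so consume preorder in order;
for each root, split the current inorder slice at that value into
left-subtree inorder and right-subtree inorder, then recurse.
Recursive splits:
  root=17; inorder splits into left=[1, 2, 11, 14, 15, 16], right=[18]
  root=14; inorder splits into left=[1, 2, 11], right=[15, 16]
  root=11; inorder splits into left=[1, 2], right=[]
  root=2; inorder splits into left=[1], right=[]
  root=1; inorder splits into left=[], right=[]
  root=16; inorder splits into left=[15], right=[]
  root=15; inorder splits into left=[], right=[]
  root=18; inorder splits into left=[], right=[]
Reconstructed level-order: [17, 14, 18, 11, 16, 2, 15, 1]


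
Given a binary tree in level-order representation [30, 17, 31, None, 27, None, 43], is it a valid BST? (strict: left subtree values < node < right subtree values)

Level-order array: [30, 17, 31, None, 27, None, 43]
Validate using subtree bounds (lo, hi): at each node, require lo < value < hi,
then recurse left with hi=value and right with lo=value.
Preorder trace (stopping at first violation):
  at node 30 with bounds (-inf, +inf): OK
  at node 17 with bounds (-inf, 30): OK
  at node 27 with bounds (17, 30): OK
  at node 31 with bounds (30, +inf): OK
  at node 43 with bounds (31, +inf): OK
No violation found at any node.
Result: Valid BST


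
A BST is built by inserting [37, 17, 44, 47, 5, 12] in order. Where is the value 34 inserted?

Starting tree (level order): [37, 17, 44, 5, None, None, 47, None, 12]
Insertion path: 37 -> 17
Result: insert 34 as right child of 17
Final tree (level order): [37, 17, 44, 5, 34, None, 47, None, 12]


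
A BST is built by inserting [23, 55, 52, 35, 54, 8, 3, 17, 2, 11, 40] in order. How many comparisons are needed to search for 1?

Search path for 1: 23 -> 8 -> 3 -> 2
Found: False
Comparisons: 4


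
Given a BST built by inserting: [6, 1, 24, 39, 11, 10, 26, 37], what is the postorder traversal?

Tree insertion order: [6, 1, 24, 39, 11, 10, 26, 37]
Tree (level-order array): [6, 1, 24, None, None, 11, 39, 10, None, 26, None, None, None, None, 37]
Postorder traversal: [1, 10, 11, 37, 26, 39, 24, 6]
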